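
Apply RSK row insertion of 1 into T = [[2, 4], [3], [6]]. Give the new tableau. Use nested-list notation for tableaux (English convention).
In row 1, 1 replaces 2 (the leftmost entry greater than 1); 2 is bumped to row 2. In row 2, 2 replaces 3 (the leftmost entry greater than 2); 3 is bumped to row 3. In row 3, 3 replaces 6 (the leftmost entry greater than 3); 6 is bumped to row 4. 6 starts a new row 4. The new tableau is [[1, 4], [2], [3], [6]].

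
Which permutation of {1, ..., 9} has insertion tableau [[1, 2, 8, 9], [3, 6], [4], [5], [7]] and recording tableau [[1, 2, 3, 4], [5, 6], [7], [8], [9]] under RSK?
5 7 8 9 1 6 4 3 2

Reverse the RSK construction: for i from n down to 1, find the cell of Q containing i, remove the entry at that cell from P, and reverse-bump it up through P; the value ejected from row 1 is w(i).

Step i=9: Q has 9 at row 5, column 1; remove 7 from row 5 of P and reverse-bump: 7 enters row 4 and ejects 5; 5 enters row 3 and ejects 4; 4 enters row 2 and ejects 3; 3 enters row 1 and ejects 2. So w(9) = 2. P is now [[1, 3, 8, 9], [4, 6], [5], [7]].
Step i=8: Q has 8 at row 4, column 1; remove 7 from row 4 of P and reverse-bump: 7 enters row 3 and ejects 5; 5 enters row 2 and ejects 4; 4 enters row 1 and ejects 3. So w(8) = 3. P is now [[1, 4, 8, 9], [5, 6], [7]].
Step i=7: Q has 7 at row 3, column 1; remove 7 from row 3 of P and reverse-bump: 7 enters row 2 and ejects 6; 6 enters row 1 and ejects 4. So w(7) = 4. P is now [[1, 6, 8, 9], [5, 7]].
Step i=6: Q has 6 at row 2, column 2; remove 7 from row 2 of P and reverse-bump: 7 enters row 1 and ejects 6. So w(6) = 6. P is now [[1, 7, 8, 9], [5]].
Step i=5: Q has 5 at row 2, column 1; remove 5 from row 2 of P and reverse-bump: 5 enters row 1 and ejects 1. So w(5) = 1. P is now [[5, 7, 8, 9]].
Step i=4: Q has 4 at row 1, column 4; remove that cell from P, ejecting 9. So w(4) = 9. P is now [[5, 7, 8]].
Step i=3: Q has 3 at row 1, column 3; remove that cell from P, ejecting 8. So w(3) = 8. P is now [[5, 7]].
Step i=2: Q has 2 at row 1, column 2; remove that cell from P, ejecting 7. So w(2) = 7. P is now [[5]].
Step i=1: Q has 1 at row 1, column 1; remove that cell from P, ejecting 5. So w(1) = 5. P is now [].

So w = 5 7 8 9 1 6 4 3 2.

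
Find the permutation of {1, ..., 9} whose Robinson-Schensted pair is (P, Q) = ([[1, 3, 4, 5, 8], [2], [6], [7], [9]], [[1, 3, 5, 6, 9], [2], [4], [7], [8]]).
9 2 7 3 4 6 5 1 8

Reverse the RSK construction: for i from n down to 1, find the cell of Q containing i, remove the entry at that cell from P, and reverse-bump it up through P; the value ejected from row 1 is w(i).

Step i=9: Q has 9 at row 1, column 5; remove that cell from P, ejecting 8. So w(9) = 8. P is now [[1, 3, 4, 5], [2], [6], [7], [9]].
Step i=8: Q has 8 at row 5, column 1; remove 9 from row 5 of P and reverse-bump: 9 enters row 4 and ejects 7; 7 enters row 3 and ejects 6; 6 enters row 2 and ejects 2; 2 enters row 1 and ejects 1. So w(8) = 1. P is now [[2, 3, 4, 5], [6], [7], [9]].
Step i=7: Q has 7 at row 4, column 1; remove 9 from row 4 of P and reverse-bump: 9 enters row 3 and ejects 7; 7 enters row 2 and ejects 6; 6 enters row 1 and ejects 5. So w(7) = 5. P is now [[2, 3, 4, 6], [7], [9]].
Step i=6: Q has 6 at row 1, column 4; remove that cell from P, ejecting 6. So w(6) = 6. P is now [[2, 3, 4], [7], [9]].
Step i=5: Q has 5 at row 1, column 3; remove that cell from P, ejecting 4. So w(5) = 4. P is now [[2, 3], [7], [9]].
Step i=4: Q has 4 at row 3, column 1; remove 9 from row 3 of P and reverse-bump: 9 enters row 2 and ejects 7; 7 enters row 1 and ejects 3. So w(4) = 3. P is now [[2, 7], [9]].
Step i=3: Q has 3 at row 1, column 2; remove that cell from P, ejecting 7. So w(3) = 7. P is now [[2], [9]].
Step i=2: Q has 2 at row 2, column 1; remove 9 from row 2 of P and reverse-bump: 9 enters row 1 and ejects 2. So w(2) = 2. P is now [[9]].
Step i=1: Q has 1 at row 1, column 1; remove that cell from P, ejecting 9. So w(1) = 9. P is now [].

So w = 9 2 7 3 4 6 5 1 8.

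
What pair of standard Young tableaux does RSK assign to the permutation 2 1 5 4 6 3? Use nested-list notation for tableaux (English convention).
Insert each entry of the permutation into P by Schensted row insertion, recording in Q the position of each new cell.

Insert 2: appended to row 1. P = [[2]].
Insert 1: 1 bumps 2 from row 1; 2 starts row 2. P = [[1], [2]].
Insert 5: appended to row 1. P = [[1, 5], [2]].
Insert 4: 4 bumps 5 from row 1; 5 appends to row 2. P = [[1, 4], [2, 5]].
Insert 6: appended to row 1. P = [[1, 4, 6], [2, 5]].
Insert 3: 3 bumps 4 from row 1; 4 bumps 5 from row 2; 5 starts row 3. P = [[1, 3, 6], [2, 4], [5]].

So P = [[1, 3, 6], [2, 4], [5]], Q = [[1, 3, 5], [2, 4], [6]].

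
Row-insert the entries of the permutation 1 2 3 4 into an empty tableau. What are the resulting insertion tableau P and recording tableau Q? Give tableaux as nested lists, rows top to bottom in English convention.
P = [[1, 2, 3, 4]], Q = [[1, 2, 3, 4]]

Insert each entry of the permutation into P by Schensted row insertion, recording in Q the position of each new cell.

After inserting 1: P = [[1]].
After inserting 2: P = [[1, 2]].
After inserting 3: P = [[1, 2, 3]].
After inserting 4: P = [[1, 2, 3, 4]].

So P = [[1, 2, 3, 4]], Q = [[1, 2, 3, 4]].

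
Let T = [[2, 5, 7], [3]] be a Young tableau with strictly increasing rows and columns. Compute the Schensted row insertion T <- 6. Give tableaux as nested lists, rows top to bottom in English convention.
[[2, 5, 6], [3, 7]]

In row 1, 6 replaces 7 (the leftmost entry greater than 6); 7 is bumped to row 2. 7 is appended to row 2. The new tableau is [[2, 5, 6], [3, 7]].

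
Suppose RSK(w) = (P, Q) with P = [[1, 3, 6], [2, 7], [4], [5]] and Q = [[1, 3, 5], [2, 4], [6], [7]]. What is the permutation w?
Reverse RSK: for i = n, n-1, ..., 1, locate i in Q, remove the corresponding corner cell from P, and reverse-bump its entry up through P; the value ejected from row 1 is w(i).

So w = 5 2 7 4 6 3 1.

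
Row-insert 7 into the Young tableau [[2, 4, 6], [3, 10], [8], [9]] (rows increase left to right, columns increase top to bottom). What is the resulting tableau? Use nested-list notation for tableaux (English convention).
7 is larger than every entry of row 1, so it is appended to row 1. The new tableau is [[2, 4, 6, 7], [3, 10], [8], [9]].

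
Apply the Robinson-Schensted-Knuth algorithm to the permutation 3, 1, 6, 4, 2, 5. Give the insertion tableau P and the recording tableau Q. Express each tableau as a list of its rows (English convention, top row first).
P = [[1, 2, 5], [3, 4], [6]], Q = [[1, 3, 6], [2, 4], [5]]

Insert each entry of the permutation into P by Schensted row insertion, recording in Q the position of each new cell.

After inserting 3: P = [[3]].
After inserting 1: P = [[1], [3]].
After inserting 6: P = [[1, 6], [3]].
After inserting 4: P = [[1, 4], [3, 6]].
After inserting 2: P = [[1, 2], [3, 4], [6]].
After inserting 5: P = [[1, 2, 5], [3, 4], [6]].

So P = [[1, 2, 5], [3, 4], [6]], Q = [[1, 3, 6], [2, 4], [5]].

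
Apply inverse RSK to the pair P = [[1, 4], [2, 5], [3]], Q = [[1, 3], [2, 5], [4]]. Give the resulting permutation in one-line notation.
3 2 5 1 4

Reverse RSK: for i = n, n-1, ..., 1, locate i in Q, remove the corresponding corner cell from P, and reverse-bump its entry up through P; the value ejected from row 1 is w(i).

So w = 3 2 5 1 4.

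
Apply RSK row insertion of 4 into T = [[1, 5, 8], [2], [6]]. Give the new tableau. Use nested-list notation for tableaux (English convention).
[[1, 4, 8], [2, 5], [6]]

In row 1, 4 replaces 5 (the leftmost entry greater than 4); 5 is bumped to row 2. 5 is appended to row 2. The new tableau is [[1, 4, 8], [2, 5], [6]].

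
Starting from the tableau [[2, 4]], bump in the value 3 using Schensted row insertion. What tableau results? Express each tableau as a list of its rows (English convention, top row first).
In row 1, 3 replaces 4 (the leftmost entry greater than 3); 4 is bumped to row 2. 4 starts a new row 2. The new tableau is [[2, 3], [4]].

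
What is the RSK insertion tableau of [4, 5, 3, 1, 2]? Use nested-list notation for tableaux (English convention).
Insert 4: appended to row 1. P = [[4]].
Insert 5: appended to row 1. P = [[4, 5]].
Insert 3: 3 bumps 4 from row 1; 4 starts row 2. P = [[3, 5], [4]].
Insert 1: 1 bumps 3 from row 1; 3 bumps 4 from row 2; 4 starts row 3. P = [[1, 5], [3], [4]].
Insert 2: 2 bumps 5 from row 1; 5 appends to row 2. P = [[1, 2], [3, 5], [4]].

So P = [[1, 2], [3, 5], [4]].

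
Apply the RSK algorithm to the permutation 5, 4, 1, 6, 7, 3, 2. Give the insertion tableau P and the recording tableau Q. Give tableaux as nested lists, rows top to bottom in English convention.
P = [[1, 2, 7], [3, 6], [4], [5]], Q = [[1, 4, 5], [2, 6], [3], [7]]

Insert each entry of the permutation into P by Schensted row insertion, recording in Q the position of each new cell.

After inserting 5: P = [[5]].
After inserting 4: P = [[4], [5]].
After inserting 1: P = [[1], [4], [5]].
After inserting 6: P = [[1, 6], [4], [5]].
After inserting 7: P = [[1, 6, 7], [4], [5]].
After inserting 3: P = [[1, 3, 7], [4, 6], [5]].
After inserting 2: P = [[1, 2, 7], [3, 6], [4], [5]].

So P = [[1, 2, 7], [3, 6], [4], [5]], Q = [[1, 4, 5], [2, 6], [3], [7]].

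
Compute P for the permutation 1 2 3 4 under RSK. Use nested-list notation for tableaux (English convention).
P = [[1, 2, 3, 4]]

Insert 1: appended to row 1. P = [[1]].
Insert 2: appended to row 1. P = [[1, 2]].
Insert 3: appended to row 1. P = [[1, 2, 3]].
Insert 4: appended to row 1. P = [[1, 2, 3, 4]].

So P = [[1, 2, 3, 4]].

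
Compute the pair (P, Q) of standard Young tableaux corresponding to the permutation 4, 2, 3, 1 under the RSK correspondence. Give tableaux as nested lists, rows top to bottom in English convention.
Insert each entry of the permutation into P by Schensted row insertion, recording in Q the position of each new cell.

Insert 4: appended to row 1. P = [[4]].
Insert 2: 2 bumps 4 from row 1; 4 starts row 2. P = [[2], [4]].
Insert 3: appended to row 1. P = [[2, 3], [4]].
Insert 1: 1 bumps 2 from row 1; 2 bumps 4 from row 2; 4 starts row 3. P = [[1, 3], [2], [4]].

So P = [[1, 3], [2], [4]], Q = [[1, 3], [2], [4]].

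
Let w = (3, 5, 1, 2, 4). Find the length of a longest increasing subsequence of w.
3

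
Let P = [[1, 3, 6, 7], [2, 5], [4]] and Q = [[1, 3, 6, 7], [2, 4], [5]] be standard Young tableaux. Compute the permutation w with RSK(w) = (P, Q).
Reverse the RSK construction: for i from n down to 1, find the cell of Q containing i, remove the entry at that cell from P, and reverse-bump it up through P; the value ejected from row 1 is w(i).

Step i=7: Q has 7 at row 1, column 4; remove that cell from P, ejecting 7. So w(7) = 7. P is now [[1, 3, 6], [2, 5], [4]].
Step i=6: Q has 6 at row 1, column 3; remove that cell from P, ejecting 6. So w(6) = 6. P is now [[1, 3], [2, 5], [4]].
Step i=5: Q has 5 at row 3, column 1; remove 4 from row 3 of P and reverse-bump: 4 enters row 2 and ejects 2; 2 enters row 1 and ejects 1. So w(5) = 1. P is now [[2, 3], [4, 5]].
Step i=4: Q has 4 at row 2, column 2; remove 5 from row 2 of P and reverse-bump: 5 enters row 1 and ejects 3. So w(4) = 3. P is now [[2, 5], [4]].
Step i=3: Q has 3 at row 1, column 2; remove that cell from P, ejecting 5. So w(3) = 5. P is now [[2], [4]].
Step i=2: Q has 2 at row 2, column 1; remove 4 from row 2 of P and reverse-bump: 4 enters row 1 and ejects 2. So w(2) = 2. P is now [[4]].
Step i=1: Q has 1 at row 1, column 1; remove that cell from P, ejecting 4. So w(1) = 4. P is now [].

So w = 4 2 5 3 1 6 7.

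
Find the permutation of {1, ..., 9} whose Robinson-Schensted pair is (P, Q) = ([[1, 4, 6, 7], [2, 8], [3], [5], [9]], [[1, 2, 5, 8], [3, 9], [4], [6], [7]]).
3 9 5 4 6 2 1 8 7

Reverse the RSK construction: for i from n down to 1, find the cell of Q containing i, remove the entry at that cell from P, and reverse-bump it up through P; the value ejected from row 1 is w(i).

Step i=9: Q has 9 at row 2, column 2; remove 8 from row 2 of P and reverse-bump: 8 enters row 1 and ejects 7. So w(9) = 7. P is now [[1, 4, 6, 8], [2], [3], [5], [9]].
Step i=8: Q has 8 at row 1, column 4; remove that cell from P, ejecting 8. So w(8) = 8. P is now [[1, 4, 6], [2], [3], [5], [9]].
Step i=7: Q has 7 at row 5, column 1; remove 9 from row 5 of P and reverse-bump: 9 enters row 4 and ejects 5; 5 enters row 3 and ejects 3; 3 enters row 2 and ejects 2; 2 enters row 1 and ejects 1. So w(7) = 1. P is now [[2, 4, 6], [3], [5], [9]].
Step i=6: Q has 6 at row 4, column 1; remove 9 from row 4 of P and reverse-bump: 9 enters row 3 and ejects 5; 5 enters row 2 and ejects 3; 3 enters row 1 and ejects 2. So w(6) = 2. P is now [[3, 4, 6], [5], [9]].
Step i=5: Q has 5 at row 1, column 3; remove that cell from P, ejecting 6. So w(5) = 6. P is now [[3, 4], [5], [9]].
Step i=4: Q has 4 at row 3, column 1; remove 9 from row 3 of P and reverse-bump: 9 enters row 2 and ejects 5; 5 enters row 1 and ejects 4. So w(4) = 4. P is now [[3, 5], [9]].
Step i=3: Q has 3 at row 2, column 1; remove 9 from row 2 of P and reverse-bump: 9 enters row 1 and ejects 5. So w(3) = 5. P is now [[3, 9]].
Step i=2: Q has 2 at row 1, column 2; remove that cell from P, ejecting 9. So w(2) = 9. P is now [[3]].
Step i=1: Q has 1 at row 1, column 1; remove that cell from P, ejecting 3. So w(1) = 3. P is now [].

So w = 3 9 5 4 6 2 1 8 7.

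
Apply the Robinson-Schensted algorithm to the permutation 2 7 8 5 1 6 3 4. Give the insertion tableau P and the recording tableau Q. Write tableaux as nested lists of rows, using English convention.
Insert each entry of the permutation into P by Schensted row insertion, recording in Q the position of each new cell.

Insert 2: appended to row 1. P = [[2]].
Insert 7: appended to row 1. P = [[2, 7]].
Insert 8: appended to row 1. P = [[2, 7, 8]].
Insert 5: 5 bumps 7 from row 1; 7 starts row 2. P = [[2, 5, 8], [7]].
Insert 1: 1 bumps 2 from row 1; 2 bumps 7 from row 2; 7 starts row 3. P = [[1, 5, 8], [2], [7]].
Insert 6: 6 bumps 8 from row 1; 8 appends to row 2. P = [[1, 5, 6], [2, 8], [7]].
Insert 3: 3 bumps 5 from row 1; 5 bumps 8 from row 2; 8 appends to row 3. P = [[1, 3, 6], [2, 5], [7, 8]].
Insert 4: 4 bumps 6 from row 1; 6 appends to row 2. P = [[1, 3, 4], [2, 5, 6], [7, 8]].

So P = [[1, 3, 4], [2, 5, 6], [7, 8]], Q = [[1, 2, 3], [4, 6, 8], [5, 7]].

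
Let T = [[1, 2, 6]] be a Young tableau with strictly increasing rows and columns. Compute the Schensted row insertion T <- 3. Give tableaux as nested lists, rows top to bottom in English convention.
In row 1, 3 replaces 6 (the leftmost entry greater than 3); 6 is bumped to row 2. 6 starts a new row 2. The new tableau is [[1, 2, 3], [6]].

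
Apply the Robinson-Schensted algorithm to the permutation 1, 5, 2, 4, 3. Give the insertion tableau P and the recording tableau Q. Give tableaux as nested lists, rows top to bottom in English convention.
P = [[1, 2, 3], [4], [5]], Q = [[1, 2, 4], [3], [5]]

Insert each entry of the permutation into P by Schensted row insertion, recording in Q the position of each new cell.

Insert 1: appended to row 1. P = [[1]].
Insert 5: appended to row 1. P = [[1, 5]].
Insert 2: 2 bumps 5 from row 1; 5 starts row 2. P = [[1, 2], [5]].
Insert 4: appended to row 1. P = [[1, 2, 4], [5]].
Insert 3: 3 bumps 4 from row 1; 4 bumps 5 from row 2; 5 starts row 3. P = [[1, 2, 3], [4], [5]].

So P = [[1, 2, 3], [4], [5]], Q = [[1, 2, 4], [3], [5]].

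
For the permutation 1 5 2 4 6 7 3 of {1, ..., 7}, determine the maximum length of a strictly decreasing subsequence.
3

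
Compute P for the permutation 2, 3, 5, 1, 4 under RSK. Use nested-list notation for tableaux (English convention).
P = [[1, 3, 4], [2, 5]]

Insert 2: appended to row 1. P = [[2]].
Insert 3: appended to row 1. P = [[2, 3]].
Insert 5: appended to row 1. P = [[2, 3, 5]].
Insert 1: 1 bumps 2 from row 1; 2 starts row 2. P = [[1, 3, 5], [2]].
Insert 4: 4 bumps 5 from row 1; 5 appends to row 2. P = [[1, 3, 4], [2, 5]].

So P = [[1, 3, 4], [2, 5]].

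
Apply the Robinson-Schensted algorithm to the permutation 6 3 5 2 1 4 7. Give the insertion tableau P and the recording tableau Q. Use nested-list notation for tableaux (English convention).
Insert each entry of the permutation into P by Schensted row insertion, recording in Q the position of each new cell.

Insert 6: appended to row 1. P = [[6]].
Insert 3: 3 bumps 6 from row 1; 6 starts row 2. P = [[3], [6]].
Insert 5: appended to row 1. P = [[3, 5], [6]].
Insert 2: 2 bumps 3 from row 1; 3 bumps 6 from row 2; 6 starts row 3. P = [[2, 5], [3], [6]].
Insert 1: 1 bumps 2 from row 1; 2 bumps 3 from row 2; 3 bumps 6 from row 3; 6 starts row 4. P = [[1, 5], [2], [3], [6]].
Insert 4: 4 bumps 5 from row 1; 5 appends to row 2. P = [[1, 4], [2, 5], [3], [6]].
Insert 7: appended to row 1. P = [[1, 4, 7], [2, 5], [3], [6]].

So P = [[1, 4, 7], [2, 5], [3], [6]], Q = [[1, 3, 7], [2, 6], [4], [5]].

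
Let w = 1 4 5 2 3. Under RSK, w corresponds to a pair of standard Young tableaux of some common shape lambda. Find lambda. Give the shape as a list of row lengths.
Row-insert each entry into an empty tableau.

After inserting 1: P = [[1]].
After inserting 4: P = [[1, 4]].
After inserting 5: P = [[1, 4, 5]].
After inserting 2: P = [[1, 2, 5], [4]].
After inserting 3: P = [[1, 2, 3], [4, 5]].

The final insertion tableau P = [[1, 2, 3], [4, 5]] has shape [3, 2].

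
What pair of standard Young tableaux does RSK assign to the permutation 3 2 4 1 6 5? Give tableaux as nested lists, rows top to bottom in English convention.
P = [[1, 4, 5], [2, 6], [3]], Q = [[1, 3, 5], [2, 6], [4]]

Insert each entry of the permutation into P by Schensted row insertion, recording in Q the position of each new cell.

Insert 3: appended to row 1. P = [[3]].
Insert 2: 2 bumps 3 from row 1; 3 starts row 2. P = [[2], [3]].
Insert 4: appended to row 1. P = [[2, 4], [3]].
Insert 1: 1 bumps 2 from row 1; 2 bumps 3 from row 2; 3 starts row 3. P = [[1, 4], [2], [3]].
Insert 6: appended to row 1. P = [[1, 4, 6], [2], [3]].
Insert 5: 5 bumps 6 from row 1; 6 appends to row 2. P = [[1, 4, 5], [2, 6], [3]].

So P = [[1, 4, 5], [2, 6], [3]], Q = [[1, 3, 5], [2, 6], [4]].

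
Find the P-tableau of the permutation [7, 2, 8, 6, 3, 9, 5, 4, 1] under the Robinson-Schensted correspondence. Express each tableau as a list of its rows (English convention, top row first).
P = [[1, 3, 4], [2, 8, 9], [5], [6], [7]]

Insert 7: appended to row 1. P = [[7]].
Insert 2: 2 bumps 7 from row 1; 7 starts row 2. P = [[2], [7]].
Insert 8: appended to row 1. P = [[2, 8], [7]].
Insert 6: 6 bumps 8 from row 1; 8 appends to row 2. P = [[2, 6], [7, 8]].
Insert 3: 3 bumps 6 from row 1; 6 bumps 7 from row 2; 7 starts row 3. P = [[2, 3], [6, 8], [7]].
Insert 9: appended to row 1. P = [[2, 3, 9], [6, 8], [7]].
Insert 5: 5 bumps 9 from row 1; 9 appends to row 2. P = [[2, 3, 5], [6, 8, 9], [7]].
Insert 4: 4 bumps 5 from row 1; 5 bumps 6 from row 2; 6 bumps 7 from row 3; 7 starts row 4. P = [[2, 3, 4], [5, 8, 9], [6], [7]].
Insert 1: 1 bumps 2 from row 1; 2 bumps 5 from row 2; 5 bumps 6 from row 3; 6 bumps 7 from row 4; 7 starts row 5. P = [[1, 3, 4], [2, 8, 9], [5], [6], [7]].

So P = [[1, 3, 4], [2, 8, 9], [5], [6], [7]].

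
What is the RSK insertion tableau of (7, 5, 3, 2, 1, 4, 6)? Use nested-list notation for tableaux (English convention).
Insert 7: appended to row 1. P = [[7]].
Insert 5: 5 bumps 7 from row 1; 7 starts row 2. P = [[5], [7]].
Insert 3: 3 bumps 5 from row 1; 5 bumps 7 from row 2; 7 starts row 3. P = [[3], [5], [7]].
Insert 2: 2 bumps 3 from row 1; 3 bumps 5 from row 2; 5 bumps 7 from row 3; 7 starts row 4. P = [[2], [3], [5], [7]].
Insert 1: 1 bumps 2 from row 1; 2 bumps 3 from row 2; 3 bumps 5 from row 3; 5 bumps 7 from row 4; 7 starts row 5. P = [[1], [2], [3], [5], [7]].
Insert 4: appended to row 1. P = [[1, 4], [2], [3], [5], [7]].
Insert 6: appended to row 1. P = [[1, 4, 6], [2], [3], [5], [7]].

So P = [[1, 4, 6], [2], [3], [5], [7]].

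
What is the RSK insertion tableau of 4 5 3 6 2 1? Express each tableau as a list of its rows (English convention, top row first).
Insert 4: appended to row 1. P = [[4]].
Insert 5: appended to row 1. P = [[4, 5]].
Insert 3: 3 bumps 4 from row 1; 4 starts row 2. P = [[3, 5], [4]].
Insert 6: appended to row 1. P = [[3, 5, 6], [4]].
Insert 2: 2 bumps 3 from row 1; 3 bumps 4 from row 2; 4 starts row 3. P = [[2, 5, 6], [3], [4]].
Insert 1: 1 bumps 2 from row 1; 2 bumps 3 from row 2; 3 bumps 4 from row 3; 4 starts row 4. P = [[1, 5, 6], [2], [3], [4]].

So P = [[1, 5, 6], [2], [3], [4]].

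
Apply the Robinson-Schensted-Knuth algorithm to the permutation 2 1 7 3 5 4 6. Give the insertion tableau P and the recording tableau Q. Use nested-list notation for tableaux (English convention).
P = [[1, 3, 4, 6], [2, 5], [7]], Q = [[1, 3, 5, 7], [2, 4], [6]]

Insert each entry of the permutation into P by Schensted row insertion, recording in Q the position of each new cell.

Insert 2: appended to row 1. P = [[2]].
Insert 1: 1 bumps 2 from row 1; 2 starts row 2. P = [[1], [2]].
Insert 7: appended to row 1. P = [[1, 7], [2]].
Insert 3: 3 bumps 7 from row 1; 7 appends to row 2. P = [[1, 3], [2, 7]].
Insert 5: appended to row 1. P = [[1, 3, 5], [2, 7]].
Insert 4: 4 bumps 5 from row 1; 5 bumps 7 from row 2; 7 starts row 3. P = [[1, 3, 4], [2, 5], [7]].
Insert 6: appended to row 1. P = [[1, 3, 4, 6], [2, 5], [7]].

So P = [[1, 3, 4, 6], [2, 5], [7]], Q = [[1, 3, 5, 7], [2, 4], [6]].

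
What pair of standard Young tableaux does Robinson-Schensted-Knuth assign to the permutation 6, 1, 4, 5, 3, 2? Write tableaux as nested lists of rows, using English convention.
Insert each entry of the permutation into P by Schensted row insertion, recording in Q the position of each new cell.

Insert 6: appended to row 1. P = [[6]].
Insert 1: 1 bumps 6 from row 1; 6 starts row 2. P = [[1], [6]].
Insert 4: appended to row 1. P = [[1, 4], [6]].
Insert 5: appended to row 1. P = [[1, 4, 5], [6]].
Insert 3: 3 bumps 4 from row 1; 4 bumps 6 from row 2; 6 starts row 3. P = [[1, 3, 5], [4], [6]].
Insert 2: 2 bumps 3 from row 1; 3 bumps 4 from row 2; 4 bumps 6 from row 3; 6 starts row 4. P = [[1, 2, 5], [3], [4], [6]].

So P = [[1, 2, 5], [3], [4], [6]], Q = [[1, 3, 4], [2], [5], [6]].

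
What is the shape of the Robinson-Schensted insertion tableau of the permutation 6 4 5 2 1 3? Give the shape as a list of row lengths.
[2, 2, 1, 1]

Row-insert each entry into an empty tableau.

After inserting 6: P = [[6]].
After inserting 4: P = [[4], [6]].
After inserting 5: P = [[4, 5], [6]].
After inserting 2: P = [[2, 5], [4], [6]].
After inserting 1: P = [[1, 5], [2], [4], [6]].
After inserting 3: P = [[1, 3], [2, 5], [4], [6]].

The final insertion tableau P = [[1, 3], [2, 5], [4], [6]] has shape [2, 2, 1, 1].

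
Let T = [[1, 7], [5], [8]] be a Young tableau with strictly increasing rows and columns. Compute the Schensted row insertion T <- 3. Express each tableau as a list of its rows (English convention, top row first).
[[1, 3], [5, 7], [8]]

In row 1, 3 replaces 7 (the leftmost entry greater than 3); 7 is bumped to row 2. 7 is appended to row 2. The new tableau is [[1, 3], [5, 7], [8]].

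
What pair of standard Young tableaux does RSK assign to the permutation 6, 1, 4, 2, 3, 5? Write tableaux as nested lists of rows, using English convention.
P = [[1, 2, 3, 5], [4], [6]], Q = [[1, 3, 5, 6], [2], [4]]

Insert each entry of the permutation into P by Schensted row insertion, recording in Q the position of each new cell.

Insert 6: appended to row 1. P = [[6]].
Insert 1: 1 bumps 6 from row 1; 6 starts row 2. P = [[1], [6]].
Insert 4: appended to row 1. P = [[1, 4], [6]].
Insert 2: 2 bumps 4 from row 1; 4 bumps 6 from row 2; 6 starts row 3. P = [[1, 2], [4], [6]].
Insert 3: appended to row 1. P = [[1, 2, 3], [4], [6]].
Insert 5: appended to row 1. P = [[1, 2, 3, 5], [4], [6]].

So P = [[1, 2, 3, 5], [4], [6]], Q = [[1, 3, 5, 6], [2], [4]].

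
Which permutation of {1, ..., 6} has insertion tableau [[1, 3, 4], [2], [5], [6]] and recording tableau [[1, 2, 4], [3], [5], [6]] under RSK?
Reverse RSK: for i = n, n-1, ..., 1, locate i in Q, remove the corresponding corner cell from P, and reverse-bump its entry up through P; the value ejected from row 1 is w(i).

So w = 2 6 3 5 4 1.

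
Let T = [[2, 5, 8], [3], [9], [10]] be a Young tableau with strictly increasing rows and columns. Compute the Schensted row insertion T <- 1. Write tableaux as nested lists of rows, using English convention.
In row 1, 1 replaces 2 (the leftmost entry greater than 1); 2 is bumped to row 2. In row 2, 2 replaces 3 (the leftmost entry greater than 2); 3 is bumped to row 3. In row 3, 3 replaces 9 (the leftmost entry greater than 3); 9 is bumped to row 4. In row 4, 9 replaces 10 (the leftmost entry greater than 9); 10 is bumped to row 5. 10 starts a new row 5. The new tableau is [[1, 5, 8], [2], [3], [9], [10]].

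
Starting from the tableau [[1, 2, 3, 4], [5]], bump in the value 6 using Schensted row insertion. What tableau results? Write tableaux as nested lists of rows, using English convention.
6 is larger than every entry of row 1, so it is appended to row 1. The new tableau is [[1, 2, 3, 4, 6], [5]].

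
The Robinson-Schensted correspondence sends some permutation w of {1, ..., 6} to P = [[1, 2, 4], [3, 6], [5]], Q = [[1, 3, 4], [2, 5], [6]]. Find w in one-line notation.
Reverse the RSK construction: for i from n down to 1, find the cell of Q containing i, remove the entry at that cell from P, and reverse-bump it up through P; the value ejected from row 1 is w(i).

Step i=6: Q has 6 at row 3, column 1; remove 5 from row 3 of P and reverse-bump: 5 enters row 2 and ejects 3; 3 enters row 1 and ejects 2. So w(6) = 2. P is now [[1, 3, 4], [5, 6]].
Step i=5: Q has 5 at row 2, column 2; remove 6 from row 2 of P and reverse-bump: 6 enters row 1 and ejects 4. So w(5) = 4. P is now [[1, 3, 6], [5]].
Step i=4: Q has 4 at row 1, column 3; remove that cell from P, ejecting 6. So w(4) = 6. P is now [[1, 3], [5]].
Step i=3: Q has 3 at row 1, column 2; remove that cell from P, ejecting 3. So w(3) = 3. P is now [[1], [5]].
Step i=2: Q has 2 at row 2, column 1; remove 5 from row 2 of P and reverse-bump: 5 enters row 1 and ejects 1. So w(2) = 1. P is now [[5]].
Step i=1: Q has 1 at row 1, column 1; remove that cell from P, ejecting 5. So w(1) = 5. P is now [].

So w = 5 1 3 6 4 2.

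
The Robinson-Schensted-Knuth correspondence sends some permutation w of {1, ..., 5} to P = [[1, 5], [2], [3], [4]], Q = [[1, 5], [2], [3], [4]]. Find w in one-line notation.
4 3 2 1 5

Reverse the RSK construction: for i from n down to 1, find the cell of Q containing i, remove the entry at that cell from P, and reverse-bump it up through P; the value ejected from row 1 is w(i).

Step i=5: Q has 5 at row 1, column 2; remove that cell from P, ejecting 5. So w(5) = 5. P is now [[1], [2], [3], [4]].
Step i=4: Q has 4 at row 4, column 1; remove 4 from row 4 of P and reverse-bump: 4 enters row 3 and ejects 3; 3 enters row 2 and ejects 2; 2 enters row 1 and ejects 1. So w(4) = 1. P is now [[2], [3], [4]].
Step i=3: Q has 3 at row 3, column 1; remove 4 from row 3 of P and reverse-bump: 4 enters row 2 and ejects 3; 3 enters row 1 and ejects 2. So w(3) = 2. P is now [[3], [4]].
Step i=2: Q has 2 at row 2, column 1; remove 4 from row 2 of P and reverse-bump: 4 enters row 1 and ejects 3. So w(2) = 3. P is now [[4]].
Step i=1: Q has 1 at row 1, column 1; remove that cell from P, ejecting 4. So w(1) = 4. P is now [].

So w = 4 3 2 1 5.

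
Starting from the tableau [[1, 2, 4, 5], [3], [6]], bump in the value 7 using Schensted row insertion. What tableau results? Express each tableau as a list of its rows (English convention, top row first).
[[1, 2, 4, 5, 7], [3], [6]]

7 is larger than every entry of row 1, so it is appended to row 1. The new tableau is [[1, 2, 4, 5, 7], [3], [6]].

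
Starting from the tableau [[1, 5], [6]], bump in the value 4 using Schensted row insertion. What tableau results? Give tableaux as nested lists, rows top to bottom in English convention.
[[1, 4], [5], [6]]

In row 1, 4 replaces 5 (the leftmost entry greater than 4); 5 is bumped to row 2. In row 2, 5 replaces 6 (the leftmost entry greater than 5); 6 is bumped to row 3. 6 starts a new row 3. The new tableau is [[1, 4], [5], [6]].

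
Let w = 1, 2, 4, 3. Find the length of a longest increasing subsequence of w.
3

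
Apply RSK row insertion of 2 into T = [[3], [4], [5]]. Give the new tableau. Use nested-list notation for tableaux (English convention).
In row 1, 2 replaces 3 (the leftmost entry greater than 2); 3 is bumped to row 2. In row 2, 3 replaces 4 (the leftmost entry greater than 3); 4 is bumped to row 3. In row 3, 4 replaces 5 (the leftmost entry greater than 4); 5 is bumped to row 4. 5 starts a new row 4. The new tableau is [[2], [3], [4], [5]].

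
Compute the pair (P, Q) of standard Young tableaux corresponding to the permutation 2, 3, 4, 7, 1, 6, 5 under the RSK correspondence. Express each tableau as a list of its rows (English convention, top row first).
P = [[1, 3, 4, 5], [2, 6], [7]], Q = [[1, 2, 3, 4], [5, 6], [7]]

Insert each entry of the permutation into P by Schensted row insertion, recording in Q the position of each new cell.

Insert 2: appended to row 1. P = [[2]].
Insert 3: appended to row 1. P = [[2, 3]].
Insert 4: appended to row 1. P = [[2, 3, 4]].
Insert 7: appended to row 1. P = [[2, 3, 4, 7]].
Insert 1: 1 bumps 2 from row 1; 2 starts row 2. P = [[1, 3, 4, 7], [2]].
Insert 6: 6 bumps 7 from row 1; 7 appends to row 2. P = [[1, 3, 4, 6], [2, 7]].
Insert 5: 5 bumps 6 from row 1; 6 bumps 7 from row 2; 7 starts row 3. P = [[1, 3, 4, 5], [2, 6], [7]].

So P = [[1, 3, 4, 5], [2, 6], [7]], Q = [[1, 2, 3, 4], [5, 6], [7]].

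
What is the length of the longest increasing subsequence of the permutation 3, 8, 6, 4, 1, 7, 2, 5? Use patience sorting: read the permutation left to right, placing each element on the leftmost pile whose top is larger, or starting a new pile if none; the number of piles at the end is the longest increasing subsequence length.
3

3: new pile. tops = [3]
8: new pile. tops = [3, 8]
6: onto pile 2 (replacing 8). tops = [3, 6]
4: onto pile 2 (replacing 6). tops = [3, 4]
1: onto pile 1 (replacing 3). tops = [1, 4]
7: new pile. tops = [1, 4, 7]
2: onto pile 2 (replacing 4). tops = [1, 2, 7]
5: onto pile 3 (replacing 7). tops = [1, 2, 5]

3 piles, so the longest increasing subsequence has length 3.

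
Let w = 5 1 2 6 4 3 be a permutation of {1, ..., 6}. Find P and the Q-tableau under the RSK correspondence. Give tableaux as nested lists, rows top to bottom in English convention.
Insert each entry of the permutation into P by Schensted row insertion, recording in Q the position of each new cell.

After inserting 5: P = [[5]].
After inserting 1: P = [[1], [5]].
After inserting 2: P = [[1, 2], [5]].
After inserting 6: P = [[1, 2, 6], [5]].
After inserting 4: P = [[1, 2, 4], [5, 6]].
After inserting 3: P = [[1, 2, 3], [4, 6], [5]].

So P = [[1, 2, 3], [4, 6], [5]], Q = [[1, 3, 4], [2, 5], [6]].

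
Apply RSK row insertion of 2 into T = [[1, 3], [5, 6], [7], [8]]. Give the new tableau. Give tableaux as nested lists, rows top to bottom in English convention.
In row 1, 2 replaces 3 (the leftmost entry greater than 2); 3 is bumped to row 2. In row 2, 3 replaces 5 (the leftmost entry greater than 3); 5 is bumped to row 3. In row 3, 5 replaces 7 (the leftmost entry greater than 5); 7 is bumped to row 4. In row 4, 7 replaces 8 (the leftmost entry greater than 7); 8 is bumped to row 5. 8 starts a new row 5. The new tableau is [[1, 2], [3, 6], [5], [7], [8]].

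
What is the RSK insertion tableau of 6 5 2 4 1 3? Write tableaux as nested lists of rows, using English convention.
Insert 6: appended to row 1. P = [[6]].
Insert 5: 5 bumps 6 from row 1; 6 starts row 2. P = [[5], [6]].
Insert 2: 2 bumps 5 from row 1; 5 bumps 6 from row 2; 6 starts row 3. P = [[2], [5], [6]].
Insert 4: appended to row 1. P = [[2, 4], [5], [6]].
Insert 1: 1 bumps 2 from row 1; 2 bumps 5 from row 2; 5 bumps 6 from row 3; 6 starts row 4. P = [[1, 4], [2], [5], [6]].
Insert 3: 3 bumps 4 from row 1; 4 appends to row 2. P = [[1, 3], [2, 4], [5], [6]].

So P = [[1, 3], [2, 4], [5], [6]].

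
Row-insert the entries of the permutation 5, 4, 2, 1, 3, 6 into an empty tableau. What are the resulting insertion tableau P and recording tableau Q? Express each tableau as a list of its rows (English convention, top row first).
P = [[1, 3, 6], [2], [4], [5]], Q = [[1, 5, 6], [2], [3], [4]]

Insert each entry of the permutation into P by Schensted row insertion, recording in Q the position of each new cell.

After inserting 5: P = [[5]].
After inserting 4: P = [[4], [5]].
After inserting 2: P = [[2], [4], [5]].
After inserting 1: P = [[1], [2], [4], [5]].
After inserting 3: P = [[1, 3], [2], [4], [5]].
After inserting 6: P = [[1, 3, 6], [2], [4], [5]].

So P = [[1, 3, 6], [2], [4], [5]], Q = [[1, 5, 6], [2], [3], [4]].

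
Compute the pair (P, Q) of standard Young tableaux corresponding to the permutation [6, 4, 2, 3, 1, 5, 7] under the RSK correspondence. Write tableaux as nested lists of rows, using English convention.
Insert each entry of the permutation into P by Schensted row insertion, recording in Q the position of each new cell.

Insert 6: appended to row 1. P = [[6]].
Insert 4: 4 bumps 6 from row 1; 6 starts row 2. P = [[4], [6]].
Insert 2: 2 bumps 4 from row 1; 4 bumps 6 from row 2; 6 starts row 3. P = [[2], [4], [6]].
Insert 3: appended to row 1. P = [[2, 3], [4], [6]].
Insert 1: 1 bumps 2 from row 1; 2 bumps 4 from row 2; 4 bumps 6 from row 3; 6 starts row 4. P = [[1, 3], [2], [4], [6]].
Insert 5: appended to row 1. P = [[1, 3, 5], [2], [4], [6]].
Insert 7: appended to row 1. P = [[1, 3, 5, 7], [2], [4], [6]].

So P = [[1, 3, 5, 7], [2], [4], [6]], Q = [[1, 4, 6, 7], [2], [3], [5]].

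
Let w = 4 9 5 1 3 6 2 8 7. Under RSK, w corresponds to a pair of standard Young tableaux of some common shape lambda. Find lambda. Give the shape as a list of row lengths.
Row-insert each entry into an empty tableau.

After inserting 4: P = [[4]].
After inserting 9: P = [[4, 9]].
After inserting 5: P = [[4, 5], [9]].
After inserting 1: P = [[1, 5], [4], [9]].
After inserting 3: P = [[1, 3], [4, 5], [9]].
After inserting 6: P = [[1, 3, 6], [4, 5], [9]].
After inserting 2: P = [[1, 2, 6], [3, 5], [4], [9]].
After inserting 8: P = [[1, 2, 6, 8], [3, 5], [4], [9]].
After inserting 7: P = [[1, 2, 6, 7], [3, 5, 8], [4], [9]].

The final insertion tableau P = [[1, 2, 6, 7], [3, 5, 8], [4], [9]] has shape [4, 3, 1, 1].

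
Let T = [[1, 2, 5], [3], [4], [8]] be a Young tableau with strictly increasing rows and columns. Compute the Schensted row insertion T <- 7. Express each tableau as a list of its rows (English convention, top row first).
7 is larger than every entry of row 1, so it is appended to row 1. The new tableau is [[1, 2, 5, 7], [3], [4], [8]].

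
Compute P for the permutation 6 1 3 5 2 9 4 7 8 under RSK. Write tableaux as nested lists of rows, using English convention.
P = [[1, 2, 4, 7, 8], [3, 5, 9], [6]]

Insert 6: appended to row 1. P = [[6]].
Insert 1: 1 bumps 6 from row 1; 6 starts row 2. P = [[1], [6]].
Insert 3: appended to row 1. P = [[1, 3], [6]].
Insert 5: appended to row 1. P = [[1, 3, 5], [6]].
Insert 2: 2 bumps 3 from row 1; 3 bumps 6 from row 2; 6 starts row 3. P = [[1, 2, 5], [3], [6]].
Insert 9: appended to row 1. P = [[1, 2, 5, 9], [3], [6]].
Insert 4: 4 bumps 5 from row 1; 5 appends to row 2. P = [[1, 2, 4, 9], [3, 5], [6]].
Insert 7: 7 bumps 9 from row 1; 9 appends to row 2. P = [[1, 2, 4, 7], [3, 5, 9], [6]].
Insert 8: appended to row 1. P = [[1, 2, 4, 7, 8], [3, 5, 9], [6]].

So P = [[1, 2, 4, 7, 8], [3, 5, 9], [6]].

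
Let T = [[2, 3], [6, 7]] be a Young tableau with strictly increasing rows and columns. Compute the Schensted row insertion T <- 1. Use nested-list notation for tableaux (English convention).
[[1, 3], [2, 7], [6]]

In row 1, 1 replaces 2 (the leftmost entry greater than 1); 2 is bumped to row 2. In row 2, 2 replaces 6 (the leftmost entry greater than 2); 6 is bumped to row 3. 6 starts a new row 3. The new tableau is [[1, 3], [2, 7], [6]].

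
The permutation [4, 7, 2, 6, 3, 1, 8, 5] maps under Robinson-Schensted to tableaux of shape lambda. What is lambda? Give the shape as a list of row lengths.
Row-insert each entry into an empty tableau.

After inserting 4: P = [[4]].
After inserting 7: P = [[4, 7]].
After inserting 2: P = [[2, 7], [4]].
After inserting 6: P = [[2, 6], [4, 7]].
After inserting 3: P = [[2, 3], [4, 6], [7]].
After inserting 1: P = [[1, 3], [2, 6], [4], [7]].
After inserting 8: P = [[1, 3, 8], [2, 6], [4], [7]].
After inserting 5: P = [[1, 3, 5], [2, 6, 8], [4], [7]].

The final insertion tableau P = [[1, 3, 5], [2, 6, 8], [4], [7]] has shape [3, 3, 1, 1].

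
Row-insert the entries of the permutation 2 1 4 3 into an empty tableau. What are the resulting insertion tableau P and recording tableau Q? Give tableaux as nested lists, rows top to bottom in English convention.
Insert each entry of the permutation into P by Schensted row insertion, recording in Q the position of each new cell.

Insert 2: appended to row 1. P = [[2]].
Insert 1: 1 bumps 2 from row 1; 2 starts row 2. P = [[1], [2]].
Insert 4: appended to row 1. P = [[1, 4], [2]].
Insert 3: 3 bumps 4 from row 1; 4 appends to row 2. P = [[1, 3], [2, 4]].

So P = [[1, 3], [2, 4]], Q = [[1, 3], [2, 4]].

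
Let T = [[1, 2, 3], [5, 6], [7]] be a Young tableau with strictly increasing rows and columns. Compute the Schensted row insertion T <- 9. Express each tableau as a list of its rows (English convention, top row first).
9 is larger than every entry of row 1, so it is appended to row 1. The new tableau is [[1, 2, 3, 9], [5, 6], [7]].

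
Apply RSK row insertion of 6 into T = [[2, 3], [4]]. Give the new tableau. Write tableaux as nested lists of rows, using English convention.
[[2, 3, 6], [4]]

6 is larger than every entry of row 1, so it is appended to row 1. The new tableau is [[2, 3, 6], [4]].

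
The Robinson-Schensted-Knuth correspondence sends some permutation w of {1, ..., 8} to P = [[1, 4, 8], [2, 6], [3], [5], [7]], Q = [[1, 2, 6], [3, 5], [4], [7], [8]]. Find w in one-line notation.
5 7 6 3 4 8 2 1

Reverse the RSK construction: for i from n down to 1, find the cell of Q containing i, remove the entry at that cell from P, and reverse-bump it up through P; the value ejected from row 1 is w(i).

Step i=8: Q has 8 at row 5, column 1; remove 7 from row 5 of P and reverse-bump: 7 enters row 4 and ejects 5; 5 enters row 3 and ejects 3; 3 enters row 2 and ejects 2; 2 enters row 1 and ejects 1. So w(8) = 1. P is now [[2, 4, 8], [3, 6], [5], [7]].
Step i=7: Q has 7 at row 4, column 1; remove 7 from row 4 of P and reverse-bump: 7 enters row 3 and ejects 5; 5 enters row 2 and ejects 3; 3 enters row 1 and ejects 2. So w(7) = 2. P is now [[3, 4, 8], [5, 6], [7]].
Step i=6: Q has 6 at row 1, column 3; remove that cell from P, ejecting 8. So w(6) = 8. P is now [[3, 4], [5, 6], [7]].
Step i=5: Q has 5 at row 2, column 2; remove 6 from row 2 of P and reverse-bump: 6 enters row 1 and ejects 4. So w(5) = 4. P is now [[3, 6], [5], [7]].
Step i=4: Q has 4 at row 3, column 1; remove 7 from row 3 of P and reverse-bump: 7 enters row 2 and ejects 5; 5 enters row 1 and ejects 3. So w(4) = 3. P is now [[5, 6], [7]].
Step i=3: Q has 3 at row 2, column 1; remove 7 from row 2 of P and reverse-bump: 7 enters row 1 and ejects 6. So w(3) = 6. P is now [[5, 7]].
Step i=2: Q has 2 at row 1, column 2; remove that cell from P, ejecting 7. So w(2) = 7. P is now [[5]].
Step i=1: Q has 1 at row 1, column 1; remove that cell from P, ejecting 5. So w(1) = 5. P is now [].

So w = 5 7 6 3 4 8 2 1.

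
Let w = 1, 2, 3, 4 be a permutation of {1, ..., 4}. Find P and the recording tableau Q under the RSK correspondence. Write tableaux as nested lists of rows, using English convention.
Insert each entry of the permutation into P by Schensted row insertion, recording in Q the position of each new cell.

After inserting 1: P = [[1]].
After inserting 2: P = [[1, 2]].
After inserting 3: P = [[1, 2, 3]].
After inserting 4: P = [[1, 2, 3, 4]].

So P = [[1, 2, 3, 4]], Q = [[1, 2, 3, 4]].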